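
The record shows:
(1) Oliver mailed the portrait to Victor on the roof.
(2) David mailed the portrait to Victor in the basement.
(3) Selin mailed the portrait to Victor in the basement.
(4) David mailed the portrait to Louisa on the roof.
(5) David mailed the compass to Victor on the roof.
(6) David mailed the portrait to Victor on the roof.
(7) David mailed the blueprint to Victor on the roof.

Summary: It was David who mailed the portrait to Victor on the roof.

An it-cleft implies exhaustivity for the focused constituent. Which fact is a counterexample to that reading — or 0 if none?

The cleft puts "David" in focus and presupposes the open proposition with same thing, recipient, setting (the portrait / Victor / on the roof).
Exhaustivity: David is the only agent satisfying that background.
Fact (1) shares the background but with agent = Oliver; exhaustivity is violated.

1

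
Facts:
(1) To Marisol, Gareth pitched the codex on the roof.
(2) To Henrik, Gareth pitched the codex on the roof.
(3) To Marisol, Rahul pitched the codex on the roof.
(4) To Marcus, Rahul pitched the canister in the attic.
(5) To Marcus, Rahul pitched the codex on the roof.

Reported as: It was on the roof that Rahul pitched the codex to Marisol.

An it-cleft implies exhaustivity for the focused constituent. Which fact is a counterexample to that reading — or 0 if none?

0

The cleft puts "on the roof" in focus and presupposes the open proposition with Rahul as agent and the codex as thing and Marisol as recipient.
Exhaustivity: on the roof is the only setting satisfying that background.
Every other fact differs from the presupposition on some backgrounded slot, so none challenges the exhaustivity.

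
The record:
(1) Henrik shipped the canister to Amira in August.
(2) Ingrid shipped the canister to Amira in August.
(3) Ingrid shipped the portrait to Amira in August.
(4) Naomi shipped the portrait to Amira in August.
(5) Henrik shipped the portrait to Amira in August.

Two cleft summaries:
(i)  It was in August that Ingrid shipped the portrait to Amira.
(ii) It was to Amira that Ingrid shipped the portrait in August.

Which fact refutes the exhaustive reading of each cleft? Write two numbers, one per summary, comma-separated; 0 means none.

Summary (i) focuses "in August" (the setting); background Ingrid as agent and the portrait as thing and Amira as recipient. No fact matches that background with a different setting, so 0.
Summary (ii) focuses "Amira" (the recipient); background Ingrid as agent and the portrait as thing and in August as setting. No fact matches that background with a different recipient, so 0.

0, 0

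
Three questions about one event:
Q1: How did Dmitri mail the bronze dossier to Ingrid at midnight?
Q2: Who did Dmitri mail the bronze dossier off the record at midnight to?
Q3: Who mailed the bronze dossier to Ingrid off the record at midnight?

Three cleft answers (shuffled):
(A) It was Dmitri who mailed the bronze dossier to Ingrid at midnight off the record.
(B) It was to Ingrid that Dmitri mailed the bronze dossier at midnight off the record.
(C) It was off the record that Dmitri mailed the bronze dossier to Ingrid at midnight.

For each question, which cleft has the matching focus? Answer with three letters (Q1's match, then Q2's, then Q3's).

CBA

Q1 asks about the manner; cleft (C) focuses "off the record", which is the manner — so Q1 → C.
Q2 asks about the recipient; cleft (B) focuses "to Ingrid", which is the recipient — so Q2 → B.
Q3 asks about the subject (agent); cleft (A) focuses "Dmitri", which is the subject (agent) — so Q3 → A.
Mapping: Q1→C, Q2→B, Q3→A.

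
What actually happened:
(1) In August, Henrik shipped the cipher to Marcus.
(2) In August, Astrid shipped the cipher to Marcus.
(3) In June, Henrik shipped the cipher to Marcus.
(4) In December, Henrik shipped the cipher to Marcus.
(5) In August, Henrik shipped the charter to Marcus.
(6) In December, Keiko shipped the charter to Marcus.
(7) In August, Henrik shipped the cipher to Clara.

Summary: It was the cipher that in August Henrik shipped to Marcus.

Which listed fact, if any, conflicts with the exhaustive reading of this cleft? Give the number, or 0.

5

Focus of the cleft: "the cipher" (the thing). Presupposed background: same agent, recipient, setting (Henrik / Marcus / in August).
Exhaustivity: the cipher is the only thing satisfying that background.
But fact (5) also has same agent, recipient, setting (Henrik / Marcus / in August), with thing = the charter — so the exhaustive reading fails.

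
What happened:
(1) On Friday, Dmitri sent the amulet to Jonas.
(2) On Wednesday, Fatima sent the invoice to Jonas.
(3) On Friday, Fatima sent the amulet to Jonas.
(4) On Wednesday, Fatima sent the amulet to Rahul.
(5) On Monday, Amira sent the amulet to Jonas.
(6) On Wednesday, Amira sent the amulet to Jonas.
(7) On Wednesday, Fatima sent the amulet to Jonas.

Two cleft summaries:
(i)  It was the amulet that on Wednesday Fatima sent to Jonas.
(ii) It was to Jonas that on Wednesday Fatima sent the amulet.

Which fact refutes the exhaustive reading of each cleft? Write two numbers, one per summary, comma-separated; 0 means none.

2, 4

Summary (i) focuses "the amulet" (the thing); background Fatima as agent and Jonas as recipient and on Wednesday as setting. Fact (2) matches that background with thing = the invoice — refutes (i).
Summary (ii) focuses "Jonas" (the recipient); background Fatima as agent and the amulet as thing and on Wednesday as setting. Fact (4) matches that background with recipient = Rahul — refutes (ii).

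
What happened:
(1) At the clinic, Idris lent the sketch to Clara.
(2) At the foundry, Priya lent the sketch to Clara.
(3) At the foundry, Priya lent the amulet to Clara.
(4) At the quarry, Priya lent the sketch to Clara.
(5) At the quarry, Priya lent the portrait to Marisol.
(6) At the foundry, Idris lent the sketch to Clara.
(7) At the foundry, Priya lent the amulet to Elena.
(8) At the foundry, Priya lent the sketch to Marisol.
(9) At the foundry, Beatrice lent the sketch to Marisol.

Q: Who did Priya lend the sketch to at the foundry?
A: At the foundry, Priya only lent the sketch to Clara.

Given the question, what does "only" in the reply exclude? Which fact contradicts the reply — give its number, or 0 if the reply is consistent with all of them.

Answering "Who did ... to ...?" puts focus on the recipient — here, "Clara".
So "only" ranges over recipients; the rest (agent = Priya, thing = the sketch, setting = at the foundry) is presupposed.
Fact (8) keeps agent = Priya, thing = the sketch, setting = at the foundry but has recipient = Marisol; that refutes the reply.
(Fact (4) would refute a reading with focus on the setting — but that is not what the question asks.)

8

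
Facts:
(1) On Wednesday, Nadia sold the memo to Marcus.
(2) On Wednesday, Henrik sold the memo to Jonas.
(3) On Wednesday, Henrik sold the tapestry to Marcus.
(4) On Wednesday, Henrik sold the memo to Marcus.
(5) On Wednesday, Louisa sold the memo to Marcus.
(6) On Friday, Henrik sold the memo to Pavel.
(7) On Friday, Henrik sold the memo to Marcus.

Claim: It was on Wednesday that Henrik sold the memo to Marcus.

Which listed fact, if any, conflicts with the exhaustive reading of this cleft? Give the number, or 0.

7

The cleft puts "on Wednesday" in focus and presupposes the open proposition with Henrik as agent and the memo as thing and Marcus as recipient.
The exhaustive reading says no other setting fits that background.
But fact (7) also has Henrik as agent and the memo as thing and Marcus as recipient, with setting = on Friday — so the exhaustive reading fails.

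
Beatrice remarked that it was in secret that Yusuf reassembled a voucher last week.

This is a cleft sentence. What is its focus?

in secret

In an it-cleft "It was X that/who ...", the clefted constituent X is the focus; the that/who-clause expresses the presupposed open proposition.
Here the focus is "in secret". The backgrounded (presupposed) material includes "Yusuf", "a voucher" and "last week".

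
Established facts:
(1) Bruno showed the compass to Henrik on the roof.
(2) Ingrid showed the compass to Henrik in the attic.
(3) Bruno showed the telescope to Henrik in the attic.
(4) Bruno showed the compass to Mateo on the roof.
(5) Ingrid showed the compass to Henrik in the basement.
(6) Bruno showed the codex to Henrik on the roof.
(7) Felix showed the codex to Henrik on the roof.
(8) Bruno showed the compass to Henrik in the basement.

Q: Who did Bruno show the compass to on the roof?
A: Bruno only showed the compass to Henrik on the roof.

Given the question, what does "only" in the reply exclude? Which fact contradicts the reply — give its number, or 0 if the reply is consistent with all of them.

Answering "Who did ... to ...?" puts focus on the recipient — here, "Henrik".
"Only" then excludes alternative recipients while the background — same agent, thing, setting (Bruno / the compass / on the roof) — is held fixed.
Fact (4) shares the background with a different recipient (Mateo) — counterexample.
(Fact (8) would refute a reading with focus on the setting — but that is not what the question asks.)

4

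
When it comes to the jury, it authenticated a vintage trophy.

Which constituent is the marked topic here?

The construction explicitly marks "the jury" as what the sentence is about — the topic.
The remainder of the clause is the comment (what is said about the topic).

the jury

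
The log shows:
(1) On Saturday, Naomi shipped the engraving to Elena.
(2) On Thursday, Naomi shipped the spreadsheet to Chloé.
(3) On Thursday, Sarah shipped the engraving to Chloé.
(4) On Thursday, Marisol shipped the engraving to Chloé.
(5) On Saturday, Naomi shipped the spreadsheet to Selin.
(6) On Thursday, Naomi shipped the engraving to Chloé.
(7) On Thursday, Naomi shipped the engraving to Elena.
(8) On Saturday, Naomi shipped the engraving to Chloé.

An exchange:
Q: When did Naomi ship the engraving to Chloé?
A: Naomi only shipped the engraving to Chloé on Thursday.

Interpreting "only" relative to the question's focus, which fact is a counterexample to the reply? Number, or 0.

8

Answering "When did ...?" puts focus on the setting — here, "on Thursday".
"Only" then excludes alternative settings while the background — agent = Naomi, thing = the engraving, recipient = Chloé — is held fixed.
Fact (8) shares the background with a different setting (on Saturday) — counterexample.
(Fact (2) would refute a reading with focus on the thing — but that is not what the question asks.)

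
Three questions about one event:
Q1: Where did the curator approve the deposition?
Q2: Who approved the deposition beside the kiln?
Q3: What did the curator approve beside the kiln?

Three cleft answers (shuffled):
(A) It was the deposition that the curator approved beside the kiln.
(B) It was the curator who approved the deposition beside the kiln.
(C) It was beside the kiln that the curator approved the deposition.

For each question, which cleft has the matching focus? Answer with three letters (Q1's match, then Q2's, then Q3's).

CBA

Q1 asks about the location; cleft (C) focuses "beside the kiln", which is the location — so Q1 → C.
Q2 asks about the subject (agent); cleft (B) focuses "the curator", which is the subject (agent) — so Q2 → B.
Q3 asks about the direct object; cleft (A) focuses "the deposition", which is the direct object — so Q3 → A.
Mapping: Q1→C, Q2→B, Q3→A.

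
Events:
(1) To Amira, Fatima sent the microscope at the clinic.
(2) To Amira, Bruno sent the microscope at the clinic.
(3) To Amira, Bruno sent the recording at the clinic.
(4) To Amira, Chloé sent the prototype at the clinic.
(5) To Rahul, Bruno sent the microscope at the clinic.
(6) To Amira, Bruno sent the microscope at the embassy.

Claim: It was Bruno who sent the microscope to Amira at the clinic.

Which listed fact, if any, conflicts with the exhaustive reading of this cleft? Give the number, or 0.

1

The cleft puts "Bruno" in focus and presupposes the open proposition with same thing, recipient, setting (the microscope / Amira / at the clinic).
Exhaustivity: Bruno is the only agent satisfying that background.
But fact (1) also has same thing, recipient, setting (the microscope / Amira / at the clinic), with agent = Fatima — so the exhaustive reading fails.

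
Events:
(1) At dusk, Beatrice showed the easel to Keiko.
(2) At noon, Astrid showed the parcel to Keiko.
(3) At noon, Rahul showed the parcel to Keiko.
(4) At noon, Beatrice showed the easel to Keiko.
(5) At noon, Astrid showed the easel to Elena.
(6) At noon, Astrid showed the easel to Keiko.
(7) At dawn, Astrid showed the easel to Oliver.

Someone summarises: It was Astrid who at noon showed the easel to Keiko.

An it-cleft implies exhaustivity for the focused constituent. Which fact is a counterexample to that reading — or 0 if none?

4

Focus of the cleft: "Astrid" (the agent). Presupposed background: same thing, recipient, setting (the easel / Keiko / at noon).
Exhaustivity: Astrid is the only agent satisfying that background.
But fact (4) also has same thing, recipient, setting (the easel / Keiko / at noon), with agent = Beatrice — so the exhaustive reading fails.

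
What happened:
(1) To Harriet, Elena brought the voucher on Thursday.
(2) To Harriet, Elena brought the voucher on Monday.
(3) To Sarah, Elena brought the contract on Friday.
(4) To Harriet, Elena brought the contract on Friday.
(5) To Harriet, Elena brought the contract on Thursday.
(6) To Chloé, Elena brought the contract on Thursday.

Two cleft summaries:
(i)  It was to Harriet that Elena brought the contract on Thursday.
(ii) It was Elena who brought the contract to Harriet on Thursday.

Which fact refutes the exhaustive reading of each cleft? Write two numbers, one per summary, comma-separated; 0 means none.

6, 0

Summary (i) focuses "Harriet" (the recipient); background agent = Elena, thing = the contract, setting = on Thursday. Fact (6) matches that background with recipient = Chloé — refutes (i).
Summary (ii) focuses "Elena" (the agent); background thing = the contract, recipient = Harriet, setting = on Thursday. No fact matches that background with a different agent, so 0.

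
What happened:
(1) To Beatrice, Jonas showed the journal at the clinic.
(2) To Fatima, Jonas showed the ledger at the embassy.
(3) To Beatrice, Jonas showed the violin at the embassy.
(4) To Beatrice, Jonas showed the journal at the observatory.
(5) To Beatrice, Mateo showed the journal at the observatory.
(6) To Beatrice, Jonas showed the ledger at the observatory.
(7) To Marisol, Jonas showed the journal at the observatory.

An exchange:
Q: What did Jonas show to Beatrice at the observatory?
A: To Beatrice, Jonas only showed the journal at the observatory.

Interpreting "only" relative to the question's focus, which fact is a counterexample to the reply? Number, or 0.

6

The question "What did ...?" targets the thing, so in the reply the focus falls on "the journal".
"Only" then excludes alternative things while the background — agent = Jonas, recipient = Beatrice, setting = at the observatory — is held fixed.
Fact (6) shares the background with a different thing (the ledger) — counterexample.
(Fact (7) would refute a reading with focus on the recipient — but that is not what the question asks.)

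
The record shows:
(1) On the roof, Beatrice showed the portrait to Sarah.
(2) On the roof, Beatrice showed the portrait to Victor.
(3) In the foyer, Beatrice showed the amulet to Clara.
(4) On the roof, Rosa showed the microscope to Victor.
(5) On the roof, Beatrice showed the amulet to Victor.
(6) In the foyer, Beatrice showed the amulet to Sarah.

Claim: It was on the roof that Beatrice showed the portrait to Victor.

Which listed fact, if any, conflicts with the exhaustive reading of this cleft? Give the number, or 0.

0

Focus of the cleft: "on the roof" (the setting). Presupposed background: same agent, thing, recipient (Beatrice / the portrait / Victor).
Exhaustivity: on the roof is the only setting satisfying that background.
Every other fact differs from the presupposition on some backgrounded slot, so none challenges the exhaustivity.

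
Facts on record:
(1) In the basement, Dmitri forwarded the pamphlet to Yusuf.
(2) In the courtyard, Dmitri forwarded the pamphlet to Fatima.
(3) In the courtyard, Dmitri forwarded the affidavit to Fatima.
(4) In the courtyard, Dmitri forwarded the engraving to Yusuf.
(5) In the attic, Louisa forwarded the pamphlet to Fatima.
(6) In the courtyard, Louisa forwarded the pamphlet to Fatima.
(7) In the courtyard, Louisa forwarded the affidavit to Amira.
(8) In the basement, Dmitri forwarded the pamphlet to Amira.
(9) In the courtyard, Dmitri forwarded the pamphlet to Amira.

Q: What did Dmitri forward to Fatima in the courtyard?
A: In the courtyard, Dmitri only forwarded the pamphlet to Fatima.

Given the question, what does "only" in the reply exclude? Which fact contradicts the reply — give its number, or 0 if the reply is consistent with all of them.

The question "What did ...?" targets the thing, so in the reply the focus falls on "the pamphlet".
So "only" ranges over things; the rest (same agent, recipient, setting (Dmitri / Fatima / in the courtyard)) is presupposed.
Fact (3) shares the background with a different thing (the affidavit) — counterexample.
(Fact (9) would refute a reading with focus on the recipient — but that is not what the question asks.)

3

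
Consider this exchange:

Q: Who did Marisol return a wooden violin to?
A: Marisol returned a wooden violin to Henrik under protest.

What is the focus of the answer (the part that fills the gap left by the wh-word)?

The wh-word "who" asks about the recipient.
In the answer, "Marisol" and "a wooden violin" are given — repeated from the question.
"under protest" is also new, but it specifies the manner, which is not what the question asks about — so it is not the focus.
The constituent filling the recipient gap is "to Henrik"; that is the focus.

to Henrik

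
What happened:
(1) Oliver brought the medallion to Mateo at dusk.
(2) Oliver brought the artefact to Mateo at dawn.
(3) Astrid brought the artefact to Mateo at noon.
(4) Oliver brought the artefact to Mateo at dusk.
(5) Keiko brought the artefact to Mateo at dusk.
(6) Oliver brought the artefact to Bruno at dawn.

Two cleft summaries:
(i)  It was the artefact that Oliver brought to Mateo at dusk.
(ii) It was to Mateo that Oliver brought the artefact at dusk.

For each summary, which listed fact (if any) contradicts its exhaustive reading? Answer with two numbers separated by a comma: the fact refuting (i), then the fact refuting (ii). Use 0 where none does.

1, 0

Summary (i) focuses "the artefact" (the thing); background agent = Oliver, recipient = Mateo, setting = at dusk. Fact (1) matches that background with thing = the medallion — refutes (i).
Summary (ii) focuses "Mateo" (the recipient); background agent = Oliver, thing = the artefact, setting = at dusk. No fact matches that background with a different recipient, so 0.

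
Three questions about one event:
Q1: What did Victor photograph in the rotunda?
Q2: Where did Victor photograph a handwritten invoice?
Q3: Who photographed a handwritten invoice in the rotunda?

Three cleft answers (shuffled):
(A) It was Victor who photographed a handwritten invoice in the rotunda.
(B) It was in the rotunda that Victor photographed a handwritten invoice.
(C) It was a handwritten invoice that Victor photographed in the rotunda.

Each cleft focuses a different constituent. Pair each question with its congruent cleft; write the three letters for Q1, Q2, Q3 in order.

CBA

Q1 asks about the direct object; cleft (C) focuses "a handwritten invoice", which is the direct object — so Q1 → C.
Q2 asks about the location; cleft (B) focuses "in the rotunda", which is the location — so Q2 → B.
Q3 asks about the subject (agent); cleft (A) focuses "Victor", which is the subject (agent) — so Q3 → A.
Mapping: Q1→C, Q2→B, Q3→A.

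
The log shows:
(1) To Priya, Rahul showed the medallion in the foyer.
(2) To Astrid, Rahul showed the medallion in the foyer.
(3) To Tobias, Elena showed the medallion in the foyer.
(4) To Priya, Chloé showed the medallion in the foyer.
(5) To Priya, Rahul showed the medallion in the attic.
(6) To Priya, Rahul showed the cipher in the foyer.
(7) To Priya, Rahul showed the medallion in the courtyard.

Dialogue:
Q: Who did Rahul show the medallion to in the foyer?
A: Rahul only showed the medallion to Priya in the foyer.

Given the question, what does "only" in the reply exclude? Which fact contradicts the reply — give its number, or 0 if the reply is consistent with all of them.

2

The question "Who did ... to ...?" targets the recipient, so in the reply the focus falls on "Priya".
So "only" ranges over recipients; the rest (agent = Rahul, thing = the medallion, setting = in the foyer) is presupposed.
Fact (2) shares the background with a different recipient (Astrid) — counterexample.
(Fact (5) would refute a reading with focus on the setting — but that is not what the question asks.)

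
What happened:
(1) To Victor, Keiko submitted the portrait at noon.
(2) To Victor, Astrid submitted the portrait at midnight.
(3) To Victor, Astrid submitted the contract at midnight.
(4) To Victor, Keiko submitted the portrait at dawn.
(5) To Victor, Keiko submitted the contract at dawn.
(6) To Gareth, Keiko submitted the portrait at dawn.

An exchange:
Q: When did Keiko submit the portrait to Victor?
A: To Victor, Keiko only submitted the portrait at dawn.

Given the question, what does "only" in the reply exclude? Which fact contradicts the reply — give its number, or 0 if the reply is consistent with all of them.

Answering "When did ...?" puts focus on the setting — here, "at dawn".
So "only" ranges over settings; the rest (same agent, thing, recipient (Keiko / the portrait / Victor)) is presupposed.
Fact (1) keeps same agent, thing, recipient (Keiko / the portrait / Victor) but has setting = at noon; that refutes the reply.
(Fact (5) would refute a reading with focus on the thing — but that is not what the question asks.)

1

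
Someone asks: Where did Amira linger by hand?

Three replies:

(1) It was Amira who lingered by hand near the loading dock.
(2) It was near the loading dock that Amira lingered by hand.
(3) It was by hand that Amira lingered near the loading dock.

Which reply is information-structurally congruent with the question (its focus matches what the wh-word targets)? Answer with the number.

The question word "where" targets the location.
Option (1) clefts "Amira" — the subject (agent), not what was asked.
Option (2) clefts "near the loading dock" — that matches what the question asks about.
Option (3) clefts "by hand" — the manner, not what was asked.
So the congruent reply is (2).

2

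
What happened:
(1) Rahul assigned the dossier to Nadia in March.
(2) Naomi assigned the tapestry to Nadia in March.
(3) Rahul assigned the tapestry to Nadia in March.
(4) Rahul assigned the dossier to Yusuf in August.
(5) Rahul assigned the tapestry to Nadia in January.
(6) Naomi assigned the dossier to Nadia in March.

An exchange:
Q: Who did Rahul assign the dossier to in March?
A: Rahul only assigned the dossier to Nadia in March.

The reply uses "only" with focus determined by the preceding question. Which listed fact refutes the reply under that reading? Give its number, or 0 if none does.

0

Answering "Who did ... to ...?" puts focus on the recipient — here, "Nadia".
"Only" then excludes alternative recipients while the background — same agent, thing, setting (Rahul / the dossier / in March) — is held fixed.
No listed fact shares that background with another recipient. Nothing contradicts the reply.
(Fact (3) would refute a reading with focus on the thing — but that is not what the question asks.)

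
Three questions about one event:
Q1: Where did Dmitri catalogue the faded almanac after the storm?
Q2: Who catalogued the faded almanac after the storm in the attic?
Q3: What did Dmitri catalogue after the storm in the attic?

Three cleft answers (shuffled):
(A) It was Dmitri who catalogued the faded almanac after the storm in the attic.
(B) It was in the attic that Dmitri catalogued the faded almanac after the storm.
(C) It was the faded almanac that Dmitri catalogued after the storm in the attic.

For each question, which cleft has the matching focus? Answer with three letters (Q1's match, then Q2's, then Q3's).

Q1 asks about the location; cleft (B) focuses "in the attic", which is the location — so Q1 → B.
Q2 asks about the subject (agent); cleft (A) focuses "Dmitri", which is the subject (agent) — so Q2 → A.
Q3 asks about the direct object; cleft (C) focuses "the faded almanac", which is the direct object — so Q3 → C.
Mapping: Q1→B, Q2→A, Q3→C.

BAC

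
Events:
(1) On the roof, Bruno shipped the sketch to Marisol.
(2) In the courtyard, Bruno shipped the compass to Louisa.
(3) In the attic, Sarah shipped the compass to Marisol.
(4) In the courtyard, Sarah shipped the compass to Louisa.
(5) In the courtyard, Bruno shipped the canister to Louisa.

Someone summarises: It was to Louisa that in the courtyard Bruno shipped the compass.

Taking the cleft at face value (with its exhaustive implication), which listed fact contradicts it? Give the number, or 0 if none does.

The cleft puts "Louisa" in focus and presupposes the open proposition with same agent, thing, setting (Bruno / the compass / in the courtyard).
Exhaustivity: Louisa is the only recipient satisfying that background.
Every other fact differs from the presupposition on some backgrounded slot, so none challenges the exhaustivity.

0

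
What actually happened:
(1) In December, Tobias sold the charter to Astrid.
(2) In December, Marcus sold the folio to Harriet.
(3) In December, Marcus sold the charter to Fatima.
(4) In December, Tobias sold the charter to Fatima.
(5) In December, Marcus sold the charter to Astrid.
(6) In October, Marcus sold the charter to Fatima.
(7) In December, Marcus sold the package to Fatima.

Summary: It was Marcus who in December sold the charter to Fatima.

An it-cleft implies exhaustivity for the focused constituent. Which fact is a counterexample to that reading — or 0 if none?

4

Focus of the cleft: "Marcus" (the agent). Presupposed background: the charter as thing and Fatima as recipient and in December as setting.
The exhaustive reading says no other agent fits that background.
Fact (4) shares the background but with agent = Tobias; exhaustivity is violated.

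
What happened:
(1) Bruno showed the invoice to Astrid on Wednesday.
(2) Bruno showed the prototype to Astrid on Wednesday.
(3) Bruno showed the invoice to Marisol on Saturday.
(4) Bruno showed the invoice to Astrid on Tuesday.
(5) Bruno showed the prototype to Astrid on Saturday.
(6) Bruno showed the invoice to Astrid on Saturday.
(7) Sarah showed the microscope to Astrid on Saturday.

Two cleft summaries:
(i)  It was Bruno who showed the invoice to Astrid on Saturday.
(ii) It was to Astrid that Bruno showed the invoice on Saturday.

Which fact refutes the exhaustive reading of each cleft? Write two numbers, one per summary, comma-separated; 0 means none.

0, 3

Summary (i) focuses "Bruno" (the agent); background same thing, recipient, setting (the invoice / Astrid / on Saturday). No fact matches that background with a different agent, so 0.
Summary (ii) focuses "Astrid" (the recipient); background same agent, thing, setting (Bruno / the invoice / on Saturday). Fact (3) matches that background with recipient = Marisol — refutes (ii).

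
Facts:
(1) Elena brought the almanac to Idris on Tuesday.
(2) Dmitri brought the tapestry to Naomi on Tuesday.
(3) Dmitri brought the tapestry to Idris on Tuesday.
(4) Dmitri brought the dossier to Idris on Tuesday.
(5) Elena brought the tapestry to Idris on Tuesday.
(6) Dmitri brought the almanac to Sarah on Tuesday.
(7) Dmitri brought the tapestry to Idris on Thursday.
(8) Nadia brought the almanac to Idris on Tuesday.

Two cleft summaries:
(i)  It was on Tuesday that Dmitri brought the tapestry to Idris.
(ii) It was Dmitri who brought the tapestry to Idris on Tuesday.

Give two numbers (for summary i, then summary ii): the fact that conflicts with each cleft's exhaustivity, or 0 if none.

7, 5

(i): focus "on Tuesday". Looking for same agent, thing, recipient (Dmitri / the tapestry / Idris) with some other setting — fact (7) has on Thursday there. Refuted.
(ii): focus "Dmitri". Looking for same thing, recipient, setting (the tapestry / Idris / on Tuesday) with some other agent — fact (5) has Elena there. Refuted.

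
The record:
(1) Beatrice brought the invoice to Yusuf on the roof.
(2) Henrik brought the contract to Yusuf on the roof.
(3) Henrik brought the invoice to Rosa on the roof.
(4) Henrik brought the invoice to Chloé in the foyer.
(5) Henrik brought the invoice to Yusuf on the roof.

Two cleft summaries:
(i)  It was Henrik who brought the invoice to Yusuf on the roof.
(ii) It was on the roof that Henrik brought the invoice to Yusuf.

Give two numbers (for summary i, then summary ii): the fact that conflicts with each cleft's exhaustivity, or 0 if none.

Summary (i) focuses "Henrik" (the agent); background the invoice as thing and Yusuf as recipient and on the roof as setting. Fact (1) matches that background with agent = Beatrice — refutes (i).
Summary (ii) focuses "on the roof" (the setting); background Henrik as agent and the invoice as thing and Yusuf as recipient. No fact matches that background with a different setting, so 0.

1, 0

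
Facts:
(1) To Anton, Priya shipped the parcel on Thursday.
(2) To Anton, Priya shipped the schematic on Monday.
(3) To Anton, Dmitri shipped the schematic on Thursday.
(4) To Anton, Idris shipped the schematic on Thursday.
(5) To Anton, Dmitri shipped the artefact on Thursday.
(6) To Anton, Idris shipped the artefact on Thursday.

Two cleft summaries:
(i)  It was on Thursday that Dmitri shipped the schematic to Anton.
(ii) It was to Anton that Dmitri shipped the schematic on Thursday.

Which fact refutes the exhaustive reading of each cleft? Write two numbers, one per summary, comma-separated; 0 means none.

(i): focus "on Thursday". No fact shares agent = Dmitri, thing = the schematic, recipient = Anton with a different setting. 0.
(ii): focus "Anton". No fact shares agent = Dmitri, thing = the schematic, setting = on Thursday with a different recipient. 0.

0, 0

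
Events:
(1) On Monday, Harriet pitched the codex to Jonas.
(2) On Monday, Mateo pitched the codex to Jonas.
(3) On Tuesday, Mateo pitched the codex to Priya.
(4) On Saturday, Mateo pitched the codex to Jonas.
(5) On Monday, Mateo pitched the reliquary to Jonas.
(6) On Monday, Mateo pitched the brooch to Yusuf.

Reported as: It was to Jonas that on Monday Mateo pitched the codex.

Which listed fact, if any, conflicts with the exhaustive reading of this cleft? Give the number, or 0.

0

Focus of the cleft: "Jonas" (the recipient). Presupposed background: Mateo as agent and the codex as thing and on Monday as setting.
Exhaustivity: Jonas is the only recipient satisfying that background.
No listed fact matches the background with a different recipient. Exhaustivity holds.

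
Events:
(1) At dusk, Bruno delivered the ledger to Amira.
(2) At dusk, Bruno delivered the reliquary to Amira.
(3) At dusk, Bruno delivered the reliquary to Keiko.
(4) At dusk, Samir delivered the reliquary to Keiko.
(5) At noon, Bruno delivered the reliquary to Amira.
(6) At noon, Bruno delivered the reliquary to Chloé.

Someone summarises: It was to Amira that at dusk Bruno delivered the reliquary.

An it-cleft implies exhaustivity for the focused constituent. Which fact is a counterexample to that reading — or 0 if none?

The cleft puts "Amira" in focus and presupposes the open proposition with agent = Bruno, thing = the reliquary, setting = at dusk.
The exhaustive reading says no other recipient fits that background.
But fact (3) also has agent = Bruno, thing = the reliquary, setting = at dusk, with recipient = Keiko — so the exhaustive reading fails.

3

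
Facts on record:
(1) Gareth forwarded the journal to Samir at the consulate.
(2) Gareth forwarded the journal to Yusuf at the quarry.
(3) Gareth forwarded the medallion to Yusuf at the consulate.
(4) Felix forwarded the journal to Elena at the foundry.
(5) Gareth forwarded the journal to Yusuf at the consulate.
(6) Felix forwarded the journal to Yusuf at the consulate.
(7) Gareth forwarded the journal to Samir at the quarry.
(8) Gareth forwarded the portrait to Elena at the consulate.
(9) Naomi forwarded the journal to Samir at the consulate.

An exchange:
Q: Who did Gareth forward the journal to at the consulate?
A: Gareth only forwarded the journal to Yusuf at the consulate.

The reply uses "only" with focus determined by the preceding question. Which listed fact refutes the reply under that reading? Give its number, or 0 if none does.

The question "Who did ... to ...?" targets the recipient, so in the reply the focus falls on "Yusuf".
"Only" then excludes alternative recipients while the background — same agent, thing, setting (Gareth / the journal / at the consulate) — is held fixed.
Fact (1) shares the background with a different recipient (Samir) — counterexample.
(Fact (3) would refute a reading with focus on the thing — but that is not what the question asks.)

1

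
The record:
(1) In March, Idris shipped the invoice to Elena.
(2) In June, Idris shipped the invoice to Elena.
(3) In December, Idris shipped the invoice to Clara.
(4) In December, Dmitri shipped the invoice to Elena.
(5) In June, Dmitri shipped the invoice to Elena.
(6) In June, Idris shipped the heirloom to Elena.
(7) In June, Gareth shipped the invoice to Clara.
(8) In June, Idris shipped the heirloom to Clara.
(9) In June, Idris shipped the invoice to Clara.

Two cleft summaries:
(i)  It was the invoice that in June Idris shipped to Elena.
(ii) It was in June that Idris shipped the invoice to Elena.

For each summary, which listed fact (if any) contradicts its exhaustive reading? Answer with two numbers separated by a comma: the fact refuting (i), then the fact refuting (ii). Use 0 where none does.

6, 1

(i): focus "the invoice". Looking for agent = Idris, recipient = Elena, setting = in June with some other thing — fact (6) has the heirloom there. Refuted.
(ii): focus "in June". Looking for agent = Idris, thing = the invoice, recipient = Elena with some other setting — fact (1) has in March there. Refuted.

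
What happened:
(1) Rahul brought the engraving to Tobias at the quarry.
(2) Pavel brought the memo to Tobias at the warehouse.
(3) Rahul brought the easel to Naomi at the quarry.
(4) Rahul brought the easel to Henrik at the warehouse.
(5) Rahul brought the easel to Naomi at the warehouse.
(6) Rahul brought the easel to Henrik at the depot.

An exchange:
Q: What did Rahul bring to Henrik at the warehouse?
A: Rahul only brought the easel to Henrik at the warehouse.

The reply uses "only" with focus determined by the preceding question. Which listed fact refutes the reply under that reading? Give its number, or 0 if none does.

0

The question "What did ...?" targets the thing, so in the reply the focus falls on "the easel".
So "only" ranges over things; the rest (same agent, recipient, setting (Rahul / Henrik / at the warehouse)) is presupposed.
No listed fact shares that background with another thing. Nothing contradicts the reply.
(Fact (6) would refute a reading with focus on the setting — but that is not what the question asks.)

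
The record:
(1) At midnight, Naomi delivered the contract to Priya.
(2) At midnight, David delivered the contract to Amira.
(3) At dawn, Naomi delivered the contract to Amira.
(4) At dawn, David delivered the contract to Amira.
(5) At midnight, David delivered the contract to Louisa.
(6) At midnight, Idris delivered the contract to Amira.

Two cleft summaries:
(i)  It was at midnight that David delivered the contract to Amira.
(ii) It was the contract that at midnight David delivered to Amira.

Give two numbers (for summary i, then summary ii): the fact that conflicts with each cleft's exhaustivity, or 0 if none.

Summary (i) focuses "at midnight" (the setting); background David as agent and the contract as thing and Amira as recipient. Fact (4) matches that background with setting = at dawn — refutes (i).
Summary (ii) focuses "the contract" (the thing); background David as agent and Amira as recipient and at midnight as setting. No fact matches that background with a different thing, so 0.

4, 0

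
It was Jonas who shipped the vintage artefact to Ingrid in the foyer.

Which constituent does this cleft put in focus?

In an it-cleft "It was X that/who ...", the clefted constituent X is the focus; the that/who-clause expresses the presupposed open proposition.
Here the focus is "Jonas". The backgrounded (presupposed) material includes "the vintage artefact", "to Ingrid" and "in the foyer".

Jonas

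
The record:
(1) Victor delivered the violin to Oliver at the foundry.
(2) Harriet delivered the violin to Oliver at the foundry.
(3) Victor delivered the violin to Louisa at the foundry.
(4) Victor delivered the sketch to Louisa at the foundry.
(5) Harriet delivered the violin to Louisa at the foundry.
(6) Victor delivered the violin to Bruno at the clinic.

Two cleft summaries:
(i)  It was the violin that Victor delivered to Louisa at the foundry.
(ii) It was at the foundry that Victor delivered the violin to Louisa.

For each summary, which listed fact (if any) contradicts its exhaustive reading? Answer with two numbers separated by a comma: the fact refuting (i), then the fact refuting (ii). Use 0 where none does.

Summary (i) focuses "the violin" (the thing); background Victor as agent and Louisa as recipient and at the foundry as setting. Fact (4) matches that background with thing = the sketch — refutes (i).
Summary (ii) focuses "at the foundry" (the setting); background Victor as agent and the violin as thing and Louisa as recipient. No fact matches that background with a different setting, so 0.

4, 0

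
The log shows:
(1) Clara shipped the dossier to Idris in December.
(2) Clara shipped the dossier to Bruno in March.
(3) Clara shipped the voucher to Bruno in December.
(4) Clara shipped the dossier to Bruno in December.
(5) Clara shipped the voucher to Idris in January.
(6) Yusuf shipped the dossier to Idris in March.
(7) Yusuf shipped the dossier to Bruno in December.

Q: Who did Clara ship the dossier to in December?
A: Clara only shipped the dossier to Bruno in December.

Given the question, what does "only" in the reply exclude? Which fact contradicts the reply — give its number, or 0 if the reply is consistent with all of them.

Answering "Who did ... to ...?" puts focus on the recipient — here, "Bruno".
"Only" then excludes alternative recipients while the background — same agent, thing, setting (Clara / the dossier / in December) — is held fixed.
Fact (1) shares the background with a different recipient (Idris) — counterexample.
(Fact (3) would refute a reading with focus on the thing — but that is not what the question asks.)

1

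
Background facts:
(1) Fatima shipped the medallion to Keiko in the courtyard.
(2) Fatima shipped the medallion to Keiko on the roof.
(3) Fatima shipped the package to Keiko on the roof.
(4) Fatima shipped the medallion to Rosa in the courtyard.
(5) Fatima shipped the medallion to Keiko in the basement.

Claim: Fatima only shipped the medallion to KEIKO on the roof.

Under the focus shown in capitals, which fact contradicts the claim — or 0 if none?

Focus (in capitals) is "Keiko" — the recipient. "Only" excludes alternative recipients while holding fixed agent = Fatima, thing = the medallion, setting = on the roof.
Every other fact changes something in the background, not just the recipient. Nothing refutes the claim.

0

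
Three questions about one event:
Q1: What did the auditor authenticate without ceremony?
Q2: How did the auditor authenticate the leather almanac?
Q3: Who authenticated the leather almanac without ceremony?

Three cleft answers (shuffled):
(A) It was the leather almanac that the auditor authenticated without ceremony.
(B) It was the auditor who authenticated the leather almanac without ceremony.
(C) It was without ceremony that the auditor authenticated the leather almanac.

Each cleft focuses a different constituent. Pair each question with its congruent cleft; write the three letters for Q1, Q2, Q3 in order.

ACB

Q1 asks about the direct object; cleft (A) focuses "the leather almanac", which is the direct object — so Q1 → A.
Q2 asks about the manner; cleft (C) focuses "without ceremony", which is the manner — so Q2 → C.
Q3 asks about the subject (agent); cleft (B) focuses "the auditor", which is the subject (agent) — so Q3 → B.
Mapping: Q1→A, Q2→C, Q3→B.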